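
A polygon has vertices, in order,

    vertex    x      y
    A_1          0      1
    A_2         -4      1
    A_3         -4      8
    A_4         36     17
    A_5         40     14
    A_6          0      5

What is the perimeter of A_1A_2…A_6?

102

|A_1A_2| = √((-4)² + (0)²) = √16 = 4
|A_2A_3| = √((0)² + (7)²) = √49 = 7
|A_3A_4| = √((40)² + (9)²) = √1681 = 41
|A_4A_5| = √((4)² + (-3)²) = √25 = 5
|A_5A_6| = √((-40)² + (-9)²) = √1681 = 41
|A_6A_1| = √((0)² + (-4)²) = √16 = 4
Perimeter = 4 + 7 + 41 + 5 + 41 + 4 = 102.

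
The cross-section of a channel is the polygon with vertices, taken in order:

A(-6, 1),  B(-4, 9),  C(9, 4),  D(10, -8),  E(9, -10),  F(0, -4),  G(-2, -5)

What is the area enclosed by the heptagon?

181.5

A→B: (-6)(9) − (-4)(1) = -50
B→C: (-4)(4) − (9)(9) = -97
C→D: (9)(-8) − (10)(4) = -112
D→E: (10)(-10) − (9)(-8) = -28
E→F: (9)(-4) − (0)(-10) = -36
F→G: (0)(-5) − (-2)(-4) = -8
G→A: (-2)(1) − (-6)(-5) = -32
Σ = -363
Area = |Σ|/2 = 181.5.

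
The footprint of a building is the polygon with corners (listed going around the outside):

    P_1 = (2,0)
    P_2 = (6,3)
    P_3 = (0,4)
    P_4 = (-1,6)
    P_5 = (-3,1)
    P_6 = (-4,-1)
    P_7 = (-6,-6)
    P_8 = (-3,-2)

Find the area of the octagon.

37

P_1→P_2: (2)(3) − (6)(0) = 6
P_2→P_3: (6)(4) − (0)(3) = 24
P_3→P_4: (0)(6) − (-1)(4) = 4
P_4→P_5: (-1)(1) − (-3)(6) = 17
P_5→P_6: (-3)(-1) − (-4)(1) = 7
P_6→P_7: (-4)(-6) − (-6)(-1) = 18
P_7→P_8: (-6)(-2) − (-3)(-6) = -6
P_8→P_1: (-3)(0) − (2)(-2) = 4
Σ = 74
Area = |Σ|/2 = 37.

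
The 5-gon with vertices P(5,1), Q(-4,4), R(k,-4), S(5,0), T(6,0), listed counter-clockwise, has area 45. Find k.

The doubled signed area Σ (x_i y_{i+1} − x_{i+1} y_i) is linear in k.
With k=0 it equals 66; the coefficient of k is -4 (from the two edges through R).
So -4·k + 66 = 2·45 = 90 ⇒ k = -6.

-6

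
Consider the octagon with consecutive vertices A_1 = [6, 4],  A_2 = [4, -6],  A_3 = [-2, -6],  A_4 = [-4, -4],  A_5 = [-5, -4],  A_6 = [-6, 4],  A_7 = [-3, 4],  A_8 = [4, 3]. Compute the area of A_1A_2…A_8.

Apply Gauss's area formula: 2A = Σ (x_i·y_{i+1} − x_{i+1}·y_i), indices taken mod 8.
Σ = (-52) + (-36) + (-16) + (-4) + (-44) + (-12) + (-25) + (-2) = -191
Area = |Σ|/2 = 95.5.

95.5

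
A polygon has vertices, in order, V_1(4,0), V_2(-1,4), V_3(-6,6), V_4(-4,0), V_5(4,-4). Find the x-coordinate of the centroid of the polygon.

Apply the shoelace (surveyor's) formula. First the cross-terms c_i = x_i·y_{i+1} − x_{i+1}·y_i:
  16, 18, 24, 16, 16  ⇒  2A = 90, A = 45.
Then Σ (x_i + x_{i+1})·c_i = -190, so x̄ = -190 / (6·45) = -19/27.

-19/27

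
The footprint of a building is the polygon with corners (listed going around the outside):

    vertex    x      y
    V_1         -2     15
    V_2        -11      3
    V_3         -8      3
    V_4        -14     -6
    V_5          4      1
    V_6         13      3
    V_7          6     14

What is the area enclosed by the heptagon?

Apply the shoelace (surveyor's) formula: 2A = Σ (x_i·y_{i+1} − x_{i+1}·y_i), indices taken mod 7.
Cross-terms: 159, -9, 90, 10, -1, 164, 118  ⇒  Σ = 531
Area = |Σ|/2 = 265.5.

265.5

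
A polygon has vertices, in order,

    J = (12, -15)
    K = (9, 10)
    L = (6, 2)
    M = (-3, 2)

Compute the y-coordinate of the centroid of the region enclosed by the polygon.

-55/21

Apply the surveyor's formula. First the cross-terms c_i = x_i·y_{i+1} − x_{i+1}·y_i:
  255, -42, 18, 21  ⇒  2A = 252, A = 126.
Then Σ (y_i + y_{i+1})·c_i = -1980, so ȳ = -1980 / (6·126) = -55/21.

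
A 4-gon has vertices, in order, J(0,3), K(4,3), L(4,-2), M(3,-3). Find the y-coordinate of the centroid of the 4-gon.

62/87

Apply the shoelace (surveyor's) formula. First the cross-terms c_i = x_i·y_{i+1} − x_{i+1}·y_i:
  -12, -20, -6, 9  ⇒  2A = -29, A = -14.5.
Then Σ (y_i + y_{i+1})·c_i = -62, so ȳ = -62 / (6·(-14.5)) = 62/87.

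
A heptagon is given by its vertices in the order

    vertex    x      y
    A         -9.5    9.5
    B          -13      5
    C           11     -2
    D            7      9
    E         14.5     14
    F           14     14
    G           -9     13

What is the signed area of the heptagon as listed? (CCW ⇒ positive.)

Apply the surveyor's formula: 2A = Σ (x_i·y_{i+1} − x_{i+1}·y_i), indices taken mod 7.
Σ = (76) + (-29) + (113) + (-32.5) + (7) + (308) + (38) = 480.5
Signed area = Σ/2 = 240.25 (positive ⇒ counter-clockwise traversal).

240.25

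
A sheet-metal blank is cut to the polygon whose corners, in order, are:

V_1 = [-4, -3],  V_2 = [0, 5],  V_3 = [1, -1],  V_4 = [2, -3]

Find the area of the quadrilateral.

V_1→V_2: (-4)(5) − (0)(-3) = -20
V_2→V_3: (0)(-1) − (1)(5) = -5
V_3→V_4: (1)(-3) − (2)(-1) = -1
V_4→V_1: (2)(-3) − (-4)(-3) = -18
Σ = -44
Area = |Σ|/2 = 22.

22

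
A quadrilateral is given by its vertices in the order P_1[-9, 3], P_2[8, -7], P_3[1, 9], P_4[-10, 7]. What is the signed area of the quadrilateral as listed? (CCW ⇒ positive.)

Apply the surveyor's formula: 2A = Σ (x_i·y_{i+1} − x_{i+1}·y_i), indices taken mod 4.
Cross-terms: 39, 79, 97, 33  ⇒  Σ = 248
Signed area = Σ/2 = 124 (positive ⇒ counter-clockwise traversal).

124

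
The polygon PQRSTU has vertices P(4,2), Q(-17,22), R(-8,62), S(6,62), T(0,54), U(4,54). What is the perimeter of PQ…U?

150

|PQ| = √((-21)² + (20)²) = √841 = 29
|QR| = √((9)² + (40)²) = √1681 = 41
|RS| = √((14)² + (0)²) = √196 = 14
|ST| = √((-6)² + (-8)²) = √100 = 10
|TU| = √((4)² + (0)²) = √16 = 4
|UP| = √((0)² + (-52)²) = √2704 = 52
Perimeter = 29 + 41 + 14 + 10 + 4 + 52 = 150.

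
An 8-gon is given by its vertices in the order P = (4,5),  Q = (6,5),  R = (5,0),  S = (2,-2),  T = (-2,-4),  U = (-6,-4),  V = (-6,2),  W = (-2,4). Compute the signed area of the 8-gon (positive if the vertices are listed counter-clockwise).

-77.5

Apply the surveyor's formula: 2A = Σ (x_i·y_{i+1} − x_{i+1}·y_i), indices taken mod 8.
Σ = (-10) + (-25) + (-10) + (-12) + (-16) + (-36) + (-20) + (-26) = -155
Signed area = Σ/2 = -77.5 (negative ⇒ clockwise traversal).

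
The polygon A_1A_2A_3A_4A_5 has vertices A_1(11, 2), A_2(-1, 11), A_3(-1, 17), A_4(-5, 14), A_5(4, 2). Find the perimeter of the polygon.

48

|A_1A_2| = √((-12)² + (9)²) = √225 = 15
|A_2A_3| = √((0)² + (6)²) = √36 = 6
|A_3A_4| = √((-4)² + (-3)²) = √25 = 5
|A_4A_5| = √((9)² + (-12)²) = √225 = 15
|A_5A_1| = √((7)² + (0)²) = √49 = 7
Perimeter = 15 + 6 + 5 + 15 + 7 = 48.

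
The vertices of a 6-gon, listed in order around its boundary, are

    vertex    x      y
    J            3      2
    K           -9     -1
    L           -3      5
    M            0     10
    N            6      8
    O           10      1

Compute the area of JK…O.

90

Σ = (15) + (-48) + (-30) + (-60) + (-74) + (17) = -180
Area = |Σ|/2 = 90.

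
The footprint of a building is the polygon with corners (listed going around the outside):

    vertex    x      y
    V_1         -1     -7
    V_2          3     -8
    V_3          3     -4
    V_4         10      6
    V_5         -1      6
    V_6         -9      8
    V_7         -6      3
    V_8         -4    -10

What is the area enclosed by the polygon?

161

Cross-terms: 29, 12, 58, 66, 46, 21, 72, 18  ⇒  Σ = 322
Area = |Σ|/2 = 161.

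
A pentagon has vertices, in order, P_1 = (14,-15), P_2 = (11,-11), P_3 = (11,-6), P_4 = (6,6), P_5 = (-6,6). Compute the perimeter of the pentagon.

64

|P_1P_2| = √((-3)² + (4)²) = √25 = 5
|P_2P_3| = √((0)² + (5)²) = √25 = 5
|P_3P_4| = √((-5)² + (12)²) = √169 = 13
|P_4P_5| = √((-12)² + (0)²) = √144 = 12
|P_5P_1| = √((20)² + (-21)²) = √841 = 29
Perimeter = 5 + 5 + 13 + 12 + 29 = 64.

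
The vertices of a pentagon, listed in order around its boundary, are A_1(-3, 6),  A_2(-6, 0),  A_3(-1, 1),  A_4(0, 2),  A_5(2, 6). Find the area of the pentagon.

27

Apply Gauss's area formula: 2A = Σ (x_i·y_{i+1} − x_{i+1}·y_i), indices taken mod 5.
Σ = (36) + (-6) + (-2) + (-4) + (30) = 54
Area = |Σ|/2 = 27.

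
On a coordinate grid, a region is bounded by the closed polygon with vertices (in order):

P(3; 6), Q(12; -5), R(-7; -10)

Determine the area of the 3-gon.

Cross-terms: -87, -155, -12  ⇒  Σ = -254
Area = |Σ|/2 = 127.

127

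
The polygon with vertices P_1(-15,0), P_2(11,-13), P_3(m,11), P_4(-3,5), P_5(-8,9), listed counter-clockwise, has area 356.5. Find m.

12

Write out the shoelace sum; only the two edges meeting at P_3 involve m:
2·Area = [(11·11 − m·(-13)) + (m·5 − (-3)·11)] + 343
       = 18·m + 497 = 713
⇒ m = 12.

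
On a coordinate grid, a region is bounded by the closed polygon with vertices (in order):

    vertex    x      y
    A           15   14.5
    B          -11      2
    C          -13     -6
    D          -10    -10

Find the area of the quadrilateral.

Σ = (189.5) + (92) + (70) + (5) = 356.5
Area = |Σ|/2 = 178.25.

178.25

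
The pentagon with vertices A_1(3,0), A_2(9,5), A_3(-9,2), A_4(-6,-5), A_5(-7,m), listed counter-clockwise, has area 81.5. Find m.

The doubled signed area Σ (x_i y_{i+1} − x_{i+1} y_i) is linear in m.
With m=0 it equals 100; the coefficient of m is -9 (from the two edges through A_5).
So -9·m + 100 = 2·81.5 = 163 ⇒ m = -7.

-7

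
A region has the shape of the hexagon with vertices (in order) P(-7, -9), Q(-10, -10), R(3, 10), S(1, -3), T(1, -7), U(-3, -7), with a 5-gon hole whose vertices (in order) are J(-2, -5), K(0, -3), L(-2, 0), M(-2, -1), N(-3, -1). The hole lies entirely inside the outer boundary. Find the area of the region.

Outer boundary:
Cross-terms: -20, -70, -19, -4, -28, -22  ⇒  Σ = -163
Area = |Σ|/2 = 81.5.
Hole:
Apply the shoelace formula: 2A = Σ (x_i·y_{i+1} − x_{i+1}·y_i), indices taken mod 5.
Σ = (6) + (-6) + (2) + (-1) + (13) = 14
Area = |Σ|/2 = 7.
Net area = 81.5 − 7 = 74.5.

74.5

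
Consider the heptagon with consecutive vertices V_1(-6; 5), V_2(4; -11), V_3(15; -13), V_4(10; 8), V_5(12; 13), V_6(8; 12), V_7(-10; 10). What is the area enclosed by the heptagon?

346.5

Apply Gauss's area formula: 2A = Σ (x_i·y_{i+1} − x_{i+1}·y_i), indices taken mod 7.
Σ = (46) + (113) + (250) + (34) + (40) + (200) + (10) = 693
Area = |Σ|/2 = 346.5.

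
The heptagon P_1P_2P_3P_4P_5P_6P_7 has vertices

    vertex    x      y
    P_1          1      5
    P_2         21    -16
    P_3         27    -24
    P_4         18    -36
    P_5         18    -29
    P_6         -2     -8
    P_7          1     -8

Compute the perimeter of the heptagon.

|P_1P_2| = √((20)² + (-21)²) = √841 = 29
|P_2P_3| = √((6)² + (-8)²) = √100 = 10
|P_3P_4| = √((-9)² + (-12)²) = √225 = 15
|P_4P_5| = √((0)² + (7)²) = √49 = 7
|P_5P_6| = √((-20)² + (21)²) = √841 = 29
|P_6P_7| = √((3)² + (0)²) = √9 = 3
|P_7P_1| = √((0)² + (13)²) = √169 = 13
Perimeter = 29 + 10 + 15 + 7 + 29 + 3 + 13 = 106.

106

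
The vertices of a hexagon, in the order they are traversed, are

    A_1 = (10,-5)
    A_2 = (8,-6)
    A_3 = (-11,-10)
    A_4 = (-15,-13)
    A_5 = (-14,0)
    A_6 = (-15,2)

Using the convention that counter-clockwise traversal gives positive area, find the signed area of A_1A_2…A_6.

-164

Apply the shoelace formula: 2A = Σ (x_i·y_{i+1} − x_{i+1}·y_i), indices taken mod 6.
Σ = (-20) + (-146) + (-7) + (-182) + (-28) + (55) = -328
Signed area = Σ/2 = -164 (negative ⇒ clockwise traversal).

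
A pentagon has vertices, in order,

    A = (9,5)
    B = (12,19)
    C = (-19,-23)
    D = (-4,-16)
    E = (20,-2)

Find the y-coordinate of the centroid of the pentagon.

Apply the surveyor's formula. First the cross-terms c_i = x_i·y_{i+1} − x_{i+1}·y_i:
  111, 85, 212, 328, 118  ⇒  2A = 854, A = 427.
Then Σ (y_i + y_{i+1})·c_i = -11494, so ȳ = -11494 / (6·427) = -821/183.

-821/183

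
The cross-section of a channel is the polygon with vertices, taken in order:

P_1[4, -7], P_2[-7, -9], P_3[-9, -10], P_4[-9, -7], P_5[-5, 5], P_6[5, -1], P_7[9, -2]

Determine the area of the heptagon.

Σ = (-85) + (-11) + (-27) + (-80) + (-20) + (-1) + (-55) = -279
Area = |Σ|/2 = 139.5.

139.5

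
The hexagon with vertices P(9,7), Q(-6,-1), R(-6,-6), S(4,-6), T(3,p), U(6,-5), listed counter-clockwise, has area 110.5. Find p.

-4

Write out the shoelace sum; only the two edges meeting at T involve p:
2·Area = [(4·p − 3·(-6)) + (3·(-5) − 6·p)] + 210
       = -2·p + 213 = 221
⇒ p = -4.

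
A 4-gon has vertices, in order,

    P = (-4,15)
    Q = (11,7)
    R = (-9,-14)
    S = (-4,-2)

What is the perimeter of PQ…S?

|PQ| = √((15)² + (-8)²) = √289 = 17
|QR| = √((-20)² + (-21)²) = √841 = 29
|RS| = √((5)² + (12)²) = √169 = 13
|SP| = √((0)² + (17)²) = √289 = 17
Perimeter = 17 + 29 + 13 + 17 = 76.

76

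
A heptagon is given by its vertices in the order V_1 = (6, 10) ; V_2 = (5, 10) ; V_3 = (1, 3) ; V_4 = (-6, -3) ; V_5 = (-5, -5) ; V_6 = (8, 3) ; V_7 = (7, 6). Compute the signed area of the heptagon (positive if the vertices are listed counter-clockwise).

Apply Gauss's area formula: 2A = Σ (x_i·y_{i+1} − x_{i+1}·y_i), indices taken mod 7.
Σ = (10) + (5) + (15) + (15) + (25) + (27) + (34) = 131
Signed area = Σ/2 = 65.5 (positive ⇒ counter-clockwise traversal).

65.5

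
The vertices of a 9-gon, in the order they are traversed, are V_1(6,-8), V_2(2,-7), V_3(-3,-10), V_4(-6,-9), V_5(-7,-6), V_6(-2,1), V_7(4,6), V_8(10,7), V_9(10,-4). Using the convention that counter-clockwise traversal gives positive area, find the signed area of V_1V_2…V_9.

-180

Apply the shoelace formula: 2A = Σ (x_i·y_{i+1} − x_{i+1}·y_i), indices taken mod 9.
Σ = (-26) + (-41) + (-33) + (-27) + (-19) + (-16) + (-32) + (-110) + (-56) = -360
Signed area = Σ/2 = -180 (negative ⇒ clockwise traversal).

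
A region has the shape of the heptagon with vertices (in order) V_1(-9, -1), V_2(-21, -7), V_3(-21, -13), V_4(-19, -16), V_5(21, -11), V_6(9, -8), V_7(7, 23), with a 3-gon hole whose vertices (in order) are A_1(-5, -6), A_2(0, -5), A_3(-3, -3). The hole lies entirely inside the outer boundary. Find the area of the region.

Outer boundary:
Apply Gauss's area formula: 2A = Σ (x_i·y_{i+1} − x_{i+1}·y_i), indices taken mod 7.
Σ = (42) + (126) + (89) + (545) + (-69) + (263) + (200) = 1196
Area = |Σ|/2 = 598.
Hole:
Σ = (25) + (-15) + (3) = 13
Area = |Σ|/2 = 6.5.
Net area = 598 − 6.5 = 591.5.

591.5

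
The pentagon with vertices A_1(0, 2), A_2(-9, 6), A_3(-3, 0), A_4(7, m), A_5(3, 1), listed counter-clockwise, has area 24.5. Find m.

Write out the shoelace sum; only the two edges meeting at A_4 involve m:
2·Area = [((-3)·m − 7·0) + (7·1 − 3·m)] + 42
       = -6·m + 49 = 49
⇒ m = 0.

0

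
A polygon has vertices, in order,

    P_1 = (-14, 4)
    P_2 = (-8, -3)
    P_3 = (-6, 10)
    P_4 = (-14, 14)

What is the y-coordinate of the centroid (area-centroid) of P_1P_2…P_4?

Apply the shoelace formula. First the cross-terms c_i = x_i·y_{i+1} − x_{i+1}·y_i:
  74, -98, 56, 140  ⇒  2A = 172, A = 86.
Then Σ (y_i + y_{i+1})·c_i = 3252, so ȳ = 3252 / (6·86) = 271/43.

271/43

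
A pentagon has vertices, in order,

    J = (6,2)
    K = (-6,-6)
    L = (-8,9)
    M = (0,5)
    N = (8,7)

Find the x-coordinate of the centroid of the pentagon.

-133/87

Apply Gauss's area formula. First the cross-terms c_i = x_i·y_{i+1} − x_{i+1}·y_i:
  -24, -102, -40, -40, -26  ⇒  2A = -232, A = -116.
Then Σ (x_i + x_{i+1})·c_i = 1064, so x̄ = 1064 / (6·(-116)) = -133/87.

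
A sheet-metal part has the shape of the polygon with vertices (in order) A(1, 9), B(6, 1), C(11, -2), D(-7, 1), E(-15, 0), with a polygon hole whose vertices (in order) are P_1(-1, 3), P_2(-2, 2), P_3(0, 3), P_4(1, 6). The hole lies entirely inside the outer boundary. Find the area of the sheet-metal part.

97.5

Outer boundary:
Apply the surveyor's formula: 2A = Σ (x_i·y_{i+1} − x_{i+1}·y_i), indices taken mod 5.
A→B: (1)(1) − (6)(9) = -53
B→C: (6)(-2) − (11)(1) = -23
C→D: (11)(1) − (-7)(-2) = -3
D→E: (-7)(0) − (-15)(1) = 15
E→A: (-15)(9) − (1)(0) = -135
Σ = -199
Area = |Σ|/2 = 99.5.
Hole:
Apply the shoelace formula: 2A = Σ (x_i·y_{i+1} − x_{i+1}·y_i), indices taken mod 4.
Σ = (4) + (-6) + (-3) + (9) = 4
Area = |Σ|/2 = 2.
Net area = 99.5 − 2 = 97.5.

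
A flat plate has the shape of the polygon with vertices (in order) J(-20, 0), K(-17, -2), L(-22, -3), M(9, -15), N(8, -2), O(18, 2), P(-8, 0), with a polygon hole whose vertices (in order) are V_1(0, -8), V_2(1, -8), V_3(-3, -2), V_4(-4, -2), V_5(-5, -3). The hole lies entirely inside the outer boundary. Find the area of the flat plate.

276

Outer boundary:
Apply Gauss's area formula: 2A = Σ (x_i·y_{i+1} − x_{i+1}·y_i), indices taken mod 7.
J→K: (-20)(-2) − (-17)(0) = 40
K→L: (-17)(-3) − (-22)(-2) = 7
L→M: (-22)(-15) − (9)(-3) = 357
M→N: (9)(-2) − (8)(-15) = 102
N→O: (8)(2) − (18)(-2) = 52
O→P: (18)(0) − (-8)(2) = 16
P→J: (-8)(0) − (-20)(0) = 0
Σ = 574
Area = |Σ|/2 = 287.
Hole:
Σ = (8) + (-26) + (-2) + (2) + (40) = 22
Area = |Σ|/2 = 11.
Net area = 287 − 11 = 276.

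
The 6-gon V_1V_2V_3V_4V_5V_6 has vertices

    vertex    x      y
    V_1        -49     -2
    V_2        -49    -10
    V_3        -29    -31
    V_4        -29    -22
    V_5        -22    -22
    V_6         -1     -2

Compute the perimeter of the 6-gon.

130

|V_1V_2| = √((0)² + (-8)²) = √64 = 8
|V_2V_3| = √((20)² + (-21)²) = √841 = 29
|V_3V_4| = √((0)² + (9)²) = √81 = 9
|V_4V_5| = √((7)² + (0)²) = √49 = 7
|V_5V_6| = √((21)² + (20)²) = √841 = 29
|V_6V_1| = √((-48)² + (0)²) = √2304 = 48
Perimeter = 8 + 29 + 9 + 7 + 29 + 48 = 130.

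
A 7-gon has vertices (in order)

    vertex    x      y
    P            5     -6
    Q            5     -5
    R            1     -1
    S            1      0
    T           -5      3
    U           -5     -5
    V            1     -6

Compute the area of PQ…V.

Cross-terms: 5, 0, 1, 3, 40, 35, 24  ⇒  Σ = 108
Area = |Σ|/2 = 54.

54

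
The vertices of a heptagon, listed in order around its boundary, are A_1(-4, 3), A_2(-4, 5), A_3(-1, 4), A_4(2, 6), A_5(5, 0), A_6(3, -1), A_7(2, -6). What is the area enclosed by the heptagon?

51

Apply the surveyor's formula: 2A = Σ (x_i·y_{i+1} − x_{i+1}·y_i), indices taken mod 7.
Σ = (-8) + (-11) + (-14) + (-30) + (-5) + (-16) + (-18) = -102
Area = |Σ|/2 = 51.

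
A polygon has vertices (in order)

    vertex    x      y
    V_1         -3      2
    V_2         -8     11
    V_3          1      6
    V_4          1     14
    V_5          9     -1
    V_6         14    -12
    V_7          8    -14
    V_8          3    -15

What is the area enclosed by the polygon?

253

Cross-terms: -17, -59, 8, -127, -94, -100, -78, -39  ⇒  Σ = -506
Area = |Σ|/2 = 253.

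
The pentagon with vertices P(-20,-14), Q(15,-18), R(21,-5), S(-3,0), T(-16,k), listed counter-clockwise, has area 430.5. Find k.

-13

The doubled signed area Σ (x_i y_{i+1} − x_{i+1} y_i) is linear in k.
With k=0 it equals 1082; the coefficient of k is 17 (from the two edges through T).
So 17·k + 1082 = 2·430.5 = 861 ⇒ k = -13.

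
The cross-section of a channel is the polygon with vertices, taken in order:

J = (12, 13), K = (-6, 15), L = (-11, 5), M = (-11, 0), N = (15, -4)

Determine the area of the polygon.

J→K: (12)(15) − (-6)(13) = 258
K→L: (-6)(5) − (-11)(15) = 135
L→M: (-11)(0) − (-11)(5) = 55
M→N: (-11)(-4) − (15)(0) = 44
N→J: (15)(13) − (12)(-4) = 243
Σ = 735
Area = |Σ|/2 = 367.5.

367.5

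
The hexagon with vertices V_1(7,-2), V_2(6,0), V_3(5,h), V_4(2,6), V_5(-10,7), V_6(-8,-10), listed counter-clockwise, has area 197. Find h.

Write out the shoelace sum; only the two edges meeting at V_3 involve h:
2·Area = [(6·h − 5·0) + (5·6 − 2·h)] + 328
       = 4·h + 358 = 394
⇒ h = 9.

9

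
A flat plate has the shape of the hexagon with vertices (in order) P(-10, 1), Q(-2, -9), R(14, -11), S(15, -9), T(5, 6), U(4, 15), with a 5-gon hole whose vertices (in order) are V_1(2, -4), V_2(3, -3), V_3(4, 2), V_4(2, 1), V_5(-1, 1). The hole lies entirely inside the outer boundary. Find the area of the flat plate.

Outer boundary:
Apply the surveyor's formula: 2A = Σ (x_i·y_{i+1} − x_{i+1}·y_i), indices taken mod 6.
Σ = (92) + (148) + (39) + (135) + (51) + (154) = 619
Area = |Σ|/2 = 309.5.
Hole:
Apply the surveyor's formula: 2A = Σ (x_i·y_{i+1} − x_{i+1}·y_i), indices taken mod 5.
V_1→V_2: (2)(-3) − (3)(-4) = 6
V_2→V_3: (3)(2) − (4)(-3) = 18
V_3→V_4: (4)(1) − (2)(2) = 0
V_4→V_5: (2)(1) − (-1)(1) = 3
V_5→V_1: (-1)(-4) − (2)(1) = 2
Σ = 29
Area = |Σ|/2 = 14.5.
Net area = 309.5 − 14.5 = 295.

295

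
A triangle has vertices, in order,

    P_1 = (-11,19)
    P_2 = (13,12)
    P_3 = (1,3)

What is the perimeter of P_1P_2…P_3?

|P_1P_2| = √((24)² + (-7)²) = √625 = 25
|P_2P_3| = √((-12)² + (-9)²) = √225 = 15
|P_3P_1| = √((-12)² + (16)²) = √400 = 20
Perimeter = 25 + 15 + 20 = 60.

60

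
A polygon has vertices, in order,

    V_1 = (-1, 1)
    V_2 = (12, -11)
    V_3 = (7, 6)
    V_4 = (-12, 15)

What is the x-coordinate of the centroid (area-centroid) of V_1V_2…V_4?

Apply the shoelace formula. First the cross-terms c_i = x_i·y_{i+1} − x_{i+1}·y_i:
  -1, 149, 177, 3  ⇒  2A = 328, A = 164.
Then Σ (x_i + x_{i+1})·c_i = 1896, so x̄ = 1896 / (6·164) = 79/41.

79/41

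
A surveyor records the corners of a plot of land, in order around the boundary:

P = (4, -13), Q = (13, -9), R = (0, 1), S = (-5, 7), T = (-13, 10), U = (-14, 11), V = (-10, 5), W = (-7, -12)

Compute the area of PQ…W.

261.5

P→Q: (4)(-9) − (13)(-13) = 133
Q→R: (13)(1) − (0)(-9) = 13
R→S: (0)(7) − (-5)(1) = 5
S→T: (-5)(10) − (-13)(7) = 41
T→U: (-13)(11) − (-14)(10) = -3
U→V: (-14)(5) − (-10)(11) = 40
V→W: (-10)(-12) − (-7)(5) = 155
W→P: (-7)(-13) − (4)(-12) = 139
Σ = 523
Area = |Σ|/2 = 261.5.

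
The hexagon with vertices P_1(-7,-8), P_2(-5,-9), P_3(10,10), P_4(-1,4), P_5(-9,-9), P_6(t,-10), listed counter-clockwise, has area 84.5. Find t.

-9

Write out the shoelace sum; only the two edges meeting at P_6 involve t:
2·Area = [((-9)·(-10) − t·(-9)) + (t·(-8) − (-7)·(-10))] + 158
       = 1·t + 178 = 169
⇒ t = -9.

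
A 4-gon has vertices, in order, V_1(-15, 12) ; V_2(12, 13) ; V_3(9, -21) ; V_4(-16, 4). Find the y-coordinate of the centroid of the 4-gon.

Apply the shoelace formula. First the cross-terms c_i = x_i·y_{i+1} − x_{i+1}·y_i:
  -339, -369, -300, -132  ⇒  2A = -1140, A = -570.
Then Σ (y_i + y_{i+1})·c_i = -2535, so ȳ = -2535 / (6·(-570)) = 169/228.

169/228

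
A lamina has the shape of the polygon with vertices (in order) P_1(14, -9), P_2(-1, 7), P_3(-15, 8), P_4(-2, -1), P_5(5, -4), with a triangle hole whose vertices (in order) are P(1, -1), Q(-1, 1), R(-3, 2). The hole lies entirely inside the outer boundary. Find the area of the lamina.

Outer boundary:
Apply the surveyor's formula: 2A = Σ (x_i·y_{i+1} − x_{i+1}·y_i), indices taken mod 5.
P_1→P_2: (14)(7) − (-1)(-9) = 89
P_2→P_3: (-1)(8) − (-15)(7) = 97
P_3→P_4: (-15)(-1) − (-2)(8) = 31
P_4→P_5: (-2)(-4) − (5)(-1) = 13
P_5→P_1: (5)(-9) − (14)(-4) = 11
Σ = 241
Area = |Σ|/2 = 120.5.
Hole:
Apply the shoelace (surveyor's) formula: 2A = Σ (x_i·y_{i+1} − x_{i+1}·y_i), indices taken mod 3.
Cross-terms: 0, 1, 1  ⇒  Σ = 2
Area = |Σ|/2 = 1.
Net area = 120.5 − 1 = 119.5.

119.5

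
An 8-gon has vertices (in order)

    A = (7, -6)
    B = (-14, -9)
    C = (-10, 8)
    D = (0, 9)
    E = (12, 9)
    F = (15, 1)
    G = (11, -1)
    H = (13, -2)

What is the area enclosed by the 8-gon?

Apply the surveyor's formula: 2A = Σ (x_i·y_{i+1} − x_{i+1}·y_i), indices taken mod 8.
Σ = (-147) + (-202) + (-90) + (-108) + (-123) + (-26) + (-9) + (-64) = -769
Area = |Σ|/2 = 384.5.

384.5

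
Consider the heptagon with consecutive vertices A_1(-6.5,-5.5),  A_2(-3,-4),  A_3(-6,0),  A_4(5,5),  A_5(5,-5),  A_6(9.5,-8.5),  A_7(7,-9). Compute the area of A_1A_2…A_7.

106.25

Apply the shoelace formula: 2A = Σ (x_i·y_{i+1} − x_{i+1}·y_i), indices taken mod 7.
Σ = (9.5) + (-24) + (-30) + (-50) + (5) + (-26) + (-97) = -212.5
Area = |Σ|/2 = 106.25.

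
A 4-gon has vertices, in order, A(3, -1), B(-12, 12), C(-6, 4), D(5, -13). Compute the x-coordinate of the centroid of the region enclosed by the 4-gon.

-31/30

Apply the surveyor's formula. First the cross-terms c_i = x_i·y_{i+1} − x_{i+1}·y_i:
  24, 24, 58, 34  ⇒  2A = 140, A = 70.
Then Σ (x_i + x_{i+1})·c_i = -434, so x̄ = -434 / (6·70) = -31/30.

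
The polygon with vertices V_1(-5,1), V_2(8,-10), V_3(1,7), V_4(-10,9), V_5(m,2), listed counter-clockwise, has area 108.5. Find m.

The doubled signed area Σ (x_i y_{i+1} − x_{i+1} y_i) is linear in m.
With m=0 it equals 177; the coefficient of m is -8 (from the two edges through V_5).
So -8·m + 177 = 2·108.5 = 217 ⇒ m = -5.

-5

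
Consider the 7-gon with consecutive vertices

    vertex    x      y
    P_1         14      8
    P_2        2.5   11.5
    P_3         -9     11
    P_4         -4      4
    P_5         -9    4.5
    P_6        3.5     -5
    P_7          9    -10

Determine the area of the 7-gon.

Apply the surveyor's formula: 2A = Σ (x_i·y_{i+1} − x_{i+1}·y_i), indices taken mod 7.
Cross-terms: 141, 131, 8, 18, 29.25, 10, 212  ⇒  Σ = 549.25
Area = |Σ|/2 = 274.625.

274.625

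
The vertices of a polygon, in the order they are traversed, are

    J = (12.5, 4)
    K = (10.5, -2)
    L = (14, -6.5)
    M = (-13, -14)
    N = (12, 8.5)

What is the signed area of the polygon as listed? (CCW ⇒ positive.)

Cross-terms: -67, -40.25, -280.5, 57.5, -58.25  ⇒  Σ = -388.5
Signed area = Σ/2 = -194.25 (negative ⇒ clockwise traversal).

-194.25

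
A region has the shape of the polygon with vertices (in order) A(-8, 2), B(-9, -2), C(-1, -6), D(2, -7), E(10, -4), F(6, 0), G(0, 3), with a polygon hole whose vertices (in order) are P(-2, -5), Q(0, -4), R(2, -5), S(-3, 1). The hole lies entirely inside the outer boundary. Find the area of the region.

Outer boundary:
Σ = (34) + (52) + (19) + (62) + (24) + (18) + (24) = 233
Area = |Σ|/2 = 116.5.
Hole:
Apply the shoelace (surveyor's) formula: 2A = Σ (x_i·y_{i+1} − x_{i+1}·y_i), indices taken mod 4.
Σ = (8) + (8) + (-13) + (17) = 20
Area = |Σ|/2 = 10.
Net area = 116.5 − 10 = 106.5.

106.5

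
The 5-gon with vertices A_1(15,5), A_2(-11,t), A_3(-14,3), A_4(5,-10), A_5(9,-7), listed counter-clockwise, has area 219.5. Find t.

3

The doubled signed area Σ (x_i y_{i+1} − x_{i+1} y_i) is linear in t.
With t=0 it equals 352; the coefficient of t is 29 (from the two edges through A_2).
So 29·t + 352 = 2·219.5 = 439 ⇒ t = 3.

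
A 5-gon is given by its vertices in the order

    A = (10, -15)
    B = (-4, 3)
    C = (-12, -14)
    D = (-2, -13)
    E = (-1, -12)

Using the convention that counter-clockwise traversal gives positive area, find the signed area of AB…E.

Apply the shoelace (surveyor's) formula: 2A = Σ (x_i·y_{i+1} − x_{i+1}·y_i), indices taken mod 5.
Cross-terms: -30, 92, 128, 11, 135  ⇒  Σ = 336
Signed area = Σ/2 = 168 (positive ⇒ counter-clockwise traversal).

168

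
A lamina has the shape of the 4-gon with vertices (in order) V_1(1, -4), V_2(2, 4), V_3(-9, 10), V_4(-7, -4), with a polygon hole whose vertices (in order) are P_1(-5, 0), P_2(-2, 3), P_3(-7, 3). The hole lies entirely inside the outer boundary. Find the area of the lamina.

Outer boundary:
Apply the surveyor's formula: 2A = Σ (x_i·y_{i+1} − x_{i+1}·y_i), indices taken mod 4.
Σ = (12) + (56) + (106) + (32) = 206
Area = |Σ|/2 = 103.
Hole:
Apply the shoelace formula: 2A = Σ (x_i·y_{i+1} − x_{i+1}·y_i), indices taken mod 3.
Σ = (-15) + (15) + (15) = 15
Area = |Σ|/2 = 7.5.
Net area = 103 − 7.5 = 95.5.

95.5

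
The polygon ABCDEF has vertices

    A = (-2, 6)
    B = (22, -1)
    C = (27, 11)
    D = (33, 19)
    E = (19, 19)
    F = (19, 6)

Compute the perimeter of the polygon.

96

|AB| = √((24)² + (-7)²) = √625 = 25
|BC| = √((5)² + (12)²) = √169 = 13
|CD| = √((6)² + (8)²) = √100 = 10
|DE| = √((-14)² + (0)²) = √196 = 14
|EF| = √((0)² + (-13)²) = √169 = 13
|FA| = √((-21)² + (0)²) = √441 = 21
Perimeter = 25 + 13 + 10 + 14 + 13 + 21 = 96.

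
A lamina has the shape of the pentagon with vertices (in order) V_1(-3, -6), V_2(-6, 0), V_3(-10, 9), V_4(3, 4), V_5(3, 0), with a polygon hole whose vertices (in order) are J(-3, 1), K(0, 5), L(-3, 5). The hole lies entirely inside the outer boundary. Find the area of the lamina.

Outer boundary:
Cross-terms: -36, -54, -67, -12, -18  ⇒  Σ = -187
Area = |Σ|/2 = 93.5.
Hole:
Cross-terms: -15, 15, 12  ⇒  Σ = 12
Area = |Σ|/2 = 6.
Net area = 93.5 − 6 = 87.5.

87.5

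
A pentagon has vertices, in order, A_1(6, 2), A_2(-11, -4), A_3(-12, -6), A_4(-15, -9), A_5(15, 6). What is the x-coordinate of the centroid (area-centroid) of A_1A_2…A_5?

Apply the surveyor's formula. First the cross-terms c_i = x_i·y_{i+1} − x_{i+1}·y_i:
  -2, 18, 18, 45, -6  ⇒  2A = 73, A = 36.5.
Then Σ (x_i + x_{i+1})·c_i = -1016, so x̄ = -1016 / (6·36.5) = -1016/219.

-1016/219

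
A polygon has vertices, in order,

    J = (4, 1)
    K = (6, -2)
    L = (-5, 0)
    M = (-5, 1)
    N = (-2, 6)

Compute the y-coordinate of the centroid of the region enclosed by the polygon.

Apply Gauss's area formula. First the cross-terms c_i = x_i·y_{i+1} − x_{i+1}·y_i:
  -14, -10, -5, -28, -26  ⇒  2A = -83, A = -41.5.
Then Σ (y_i + y_{i+1})·c_i = -349, so ȳ = -349 / (6·(-41.5)) = 349/249.

349/249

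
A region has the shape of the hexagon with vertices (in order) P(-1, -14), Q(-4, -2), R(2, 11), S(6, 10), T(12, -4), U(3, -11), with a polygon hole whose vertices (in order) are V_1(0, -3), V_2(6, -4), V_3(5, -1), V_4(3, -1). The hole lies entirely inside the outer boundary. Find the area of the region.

Outer boundary:
Apply the shoelace (surveyor's) formula: 2A = Σ (x_i·y_{i+1} − x_{i+1}·y_i), indices taken mod 6.
Cross-terms: -54, -40, -46, -144, -120, -53  ⇒  Σ = -457
Area = |Σ|/2 = 228.5.
Hole:
Apply the surveyor's formula: 2A = Σ (x_i·y_{i+1} − x_{i+1}·y_i), indices taken mod 4.
Cross-terms: 18, 14, -2, -9  ⇒  Σ = 21
Area = |Σ|/2 = 10.5.
Net area = 228.5 − 10.5 = 218.

218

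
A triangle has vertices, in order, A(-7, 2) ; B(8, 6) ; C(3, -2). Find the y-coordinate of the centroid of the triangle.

Apply the shoelace (surveyor's) formula. First the cross-terms c_i = x_i·y_{i+1} − x_{i+1}·y_i:
  -58, -34, -8  ⇒  2A = -100, A = -50.
Then Σ (y_i + y_{i+1})·c_i = -600, so ȳ = -600 / (6·(-50)) = 2.

2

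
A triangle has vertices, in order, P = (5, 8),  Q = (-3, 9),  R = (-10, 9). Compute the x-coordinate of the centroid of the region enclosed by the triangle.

-8/3

Apply the shoelace formula. First the cross-terms c_i = x_i·y_{i+1} − x_{i+1}·y_i:
  69, 63, -125  ⇒  2A = 7, A = 3.5.
Then Σ (x_i + x_{i+1})·c_i = -56, so x̄ = -56 / (6·3.5) = -8/3.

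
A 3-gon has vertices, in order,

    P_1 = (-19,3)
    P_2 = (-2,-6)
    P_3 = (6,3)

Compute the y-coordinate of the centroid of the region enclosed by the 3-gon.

0

Apply the shoelace (surveyor's) formula. First the cross-terms c_i = x_i·y_{i+1} − x_{i+1}·y_i:
  120, 30, 75  ⇒  2A = 225, A = 112.5.
Then Σ (y_i + y_{i+1})·c_i = 0, so ȳ = 0 / (6·112.5) = 0.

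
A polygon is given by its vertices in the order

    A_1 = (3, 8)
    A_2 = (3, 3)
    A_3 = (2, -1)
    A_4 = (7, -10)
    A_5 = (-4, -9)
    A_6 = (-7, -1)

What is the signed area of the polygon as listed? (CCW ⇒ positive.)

-126

Apply the shoelace formula: 2A = Σ (x_i·y_{i+1} − x_{i+1}·y_i), indices taken mod 6.
Σ = (-15) + (-9) + (-13) + (-103) + (-59) + (-53) = -252
Signed area = Σ/2 = -126 (negative ⇒ clockwise traversal).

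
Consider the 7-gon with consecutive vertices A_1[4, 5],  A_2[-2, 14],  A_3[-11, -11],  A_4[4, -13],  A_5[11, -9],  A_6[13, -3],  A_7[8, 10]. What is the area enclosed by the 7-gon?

387

Apply the surveyor's formula: 2A = Σ (x_i·y_{i+1} − x_{i+1}·y_i), indices taken mod 7.
Σ = (66) + (176) + (187) + (107) + (84) + (154) + (0) = 774
Area = |Σ|/2 = 387.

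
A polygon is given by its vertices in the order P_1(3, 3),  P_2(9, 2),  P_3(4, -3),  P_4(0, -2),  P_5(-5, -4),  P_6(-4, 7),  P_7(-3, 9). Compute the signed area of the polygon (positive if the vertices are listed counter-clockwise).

-88

Σ = (-21) + (-35) + (-8) + (-10) + (-51) + (-15) + (-36) = -176
Signed area = Σ/2 = -88 (negative ⇒ clockwise traversal).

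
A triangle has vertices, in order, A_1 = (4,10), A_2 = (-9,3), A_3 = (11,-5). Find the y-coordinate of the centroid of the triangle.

8/3

Apply the shoelace (surveyor's) formula. First the cross-terms c_i = x_i·y_{i+1} − x_{i+1}·y_i:
  102, 12, 130  ⇒  2A = 244, A = 122.
Then Σ (y_i + y_{i+1})·c_i = 1952, so ȳ = 1952 / (6·122) = 8/3.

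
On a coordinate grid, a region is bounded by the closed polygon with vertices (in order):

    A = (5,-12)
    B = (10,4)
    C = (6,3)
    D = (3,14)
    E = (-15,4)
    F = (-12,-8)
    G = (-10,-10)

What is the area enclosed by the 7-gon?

410.5

Cross-terms: 140, 6, 75, 222, 168, 40, 170  ⇒  Σ = 821
Area = |Σ|/2 = 410.5.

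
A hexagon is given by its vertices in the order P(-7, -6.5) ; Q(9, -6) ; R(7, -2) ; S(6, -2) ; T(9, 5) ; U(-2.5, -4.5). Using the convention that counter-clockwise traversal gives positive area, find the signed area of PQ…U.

63.625

Apply Gauss's area formula: 2A = Σ (x_i·y_{i+1} − x_{i+1}·y_i), indices taken mod 6.
Σ = (100.5) + (24) + (-2) + (48) + (-28) + (-15.25) = 127.25
Signed area = Σ/2 = 63.625 (positive ⇒ counter-clockwise traversal).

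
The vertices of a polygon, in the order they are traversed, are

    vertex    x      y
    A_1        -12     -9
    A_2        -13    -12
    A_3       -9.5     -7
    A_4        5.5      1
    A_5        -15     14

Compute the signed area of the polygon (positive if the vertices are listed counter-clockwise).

Cross-terms: 27, -23, 29, 92, 303  ⇒  Σ = 428
Signed area = Σ/2 = 214 (positive ⇒ counter-clockwise traversal).

214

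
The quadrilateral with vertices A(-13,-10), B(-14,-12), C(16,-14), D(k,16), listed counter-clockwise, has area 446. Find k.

The doubled signed area Σ (x_i y_{i+1} − x_{i+1} y_i) is linear in k.
With k=0 it equals 868; the coefficient of k is 4 (from the two edges through D).
So 4·k + 868 = 2·446 = 892 ⇒ k = 6.

6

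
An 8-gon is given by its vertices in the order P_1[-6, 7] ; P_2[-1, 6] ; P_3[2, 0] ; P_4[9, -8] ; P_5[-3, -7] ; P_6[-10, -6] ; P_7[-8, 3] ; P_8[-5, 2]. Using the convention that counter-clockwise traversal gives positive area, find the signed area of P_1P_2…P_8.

-149

Apply the shoelace (surveyor's) formula: 2A = Σ (x_i·y_{i+1} − x_{i+1}·y_i), indices taken mod 8.
P_1→P_2: (-6)(6) − (-1)(7) = -29
P_2→P_3: (-1)(0) − (2)(6) = -12
P_3→P_4: (2)(-8) − (9)(0) = -16
P_4→P_5: (9)(-7) − (-3)(-8) = -87
P_5→P_6: (-3)(-6) − (-10)(-7) = -52
P_6→P_7: (-10)(3) − (-8)(-6) = -78
P_7→P_8: (-8)(2) − (-5)(3) = -1
P_8→P_1: (-5)(7) − (-6)(2) = -23
Σ = -298
Signed area = Σ/2 = -149 (negative ⇒ clockwise traversal).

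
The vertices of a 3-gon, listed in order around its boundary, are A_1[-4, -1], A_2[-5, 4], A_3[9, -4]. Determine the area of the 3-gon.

Cross-terms: -21, -16, -25  ⇒  Σ = -62
Area = |Σ|/2 = 31.

31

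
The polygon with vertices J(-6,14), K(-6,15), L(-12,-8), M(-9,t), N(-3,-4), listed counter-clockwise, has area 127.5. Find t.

Write out the shoelace sum; only the two edges meeting at M involve t:
2·Area = [((-12)·t − (-9)·(-8)) + ((-9)·(-4) − (-3)·t)] + 156
       = -9·t + 120 = 255
⇒ t = -15.

-15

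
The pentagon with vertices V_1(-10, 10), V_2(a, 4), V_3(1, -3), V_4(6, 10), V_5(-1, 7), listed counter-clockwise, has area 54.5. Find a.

Write out the shoelace sum; only the two edges meeting at V_2 involve a:
2·Area = [((-10)·4 − a·10) + (a·(-3) − 1·4)] + 140
       = -13·a + 96 = 109
⇒ a = -1.

-1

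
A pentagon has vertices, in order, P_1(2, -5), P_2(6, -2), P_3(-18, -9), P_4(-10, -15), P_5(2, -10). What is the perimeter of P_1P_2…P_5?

|P_1P_2| = √((4)² + (3)²) = √25 = 5
|P_2P_3| = √((-24)² + (-7)²) = √625 = 25
|P_3P_4| = √((8)² + (-6)²) = √100 = 10
|P_4P_5| = √((12)² + (5)²) = √169 = 13
|P_5P_1| = √((0)² + (5)²) = √25 = 5
Perimeter = 5 + 25 + 10 + 13 + 5 = 58.

58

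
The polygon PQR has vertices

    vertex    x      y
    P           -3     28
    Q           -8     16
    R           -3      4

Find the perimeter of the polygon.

|PQ| = √((-5)² + (-12)²) = √169 = 13
|QR| = √((5)² + (-12)²) = √169 = 13
|RP| = √((0)² + (24)²) = √576 = 24
Perimeter = 13 + 13 + 24 = 50.

50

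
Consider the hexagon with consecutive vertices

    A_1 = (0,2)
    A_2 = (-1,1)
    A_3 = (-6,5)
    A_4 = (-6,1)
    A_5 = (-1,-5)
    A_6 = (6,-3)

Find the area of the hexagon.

Apply Gauss's area formula: 2A = Σ (x_i·y_{i+1} − x_{i+1}·y_i), indices taken mod 6.
Cross-terms: 2, 1, 24, 31, 33, 12  ⇒  Σ = 103
Area = |Σ|/2 = 51.5.

51.5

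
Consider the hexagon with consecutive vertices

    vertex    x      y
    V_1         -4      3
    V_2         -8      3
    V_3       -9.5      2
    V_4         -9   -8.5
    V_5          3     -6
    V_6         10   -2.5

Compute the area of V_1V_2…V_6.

Apply Gauss's area formula: 2A = Σ (x_i·y_{i+1} − x_{i+1}·y_i), indices taken mod 6.
V_1→V_2: (-4)(3) − (-8)(3) = 12
V_2→V_3: (-8)(2) − (-9.5)(3) = 12.5
V_3→V_4: (-9.5)(-8.5) − (-9)(2) = 98.75
V_4→V_5: (-9)(-6) − (3)(-8.5) = 79.5
V_5→V_6: (3)(-2.5) − (10)(-6) = 52.5
V_6→V_1: (10)(3) − (-4)(-2.5) = 20
Σ = 275.25
Area = |Σ|/2 = 137.625.

137.625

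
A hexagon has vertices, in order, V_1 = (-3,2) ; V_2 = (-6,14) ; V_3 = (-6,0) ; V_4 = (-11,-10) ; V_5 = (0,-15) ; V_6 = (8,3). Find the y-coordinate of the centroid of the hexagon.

Apply Gauss's area formula. First the cross-terms c_i = x_i·y_{i+1} − x_{i+1}·y_i:
  -30, 84, 60, 165, 120, 25  ⇒  2A = 424, A = 212.
Then Σ (y_i + y_{i+1})·c_i = -5344, so ȳ = -5344 / (6·212) = -668/159.

-668/159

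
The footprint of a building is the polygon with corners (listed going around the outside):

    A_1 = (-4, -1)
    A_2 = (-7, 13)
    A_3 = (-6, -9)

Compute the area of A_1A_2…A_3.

26

A_1→A_2: (-4)(13) − (-7)(-1) = -59
A_2→A_3: (-7)(-9) − (-6)(13) = 141
A_3→A_1: (-6)(-1) − (-4)(-9) = -30
Σ = 52
Area = |Σ|/2 = 26.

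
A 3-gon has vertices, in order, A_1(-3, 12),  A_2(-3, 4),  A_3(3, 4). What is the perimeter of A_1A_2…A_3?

|A_1A_2| = √((0)² + (-8)²) = √64 = 8
|A_2A_3| = √((6)² + (0)²) = √36 = 6
|A_3A_1| = √((-6)² + (8)²) = √100 = 10
Perimeter = 8 + 6 + 10 = 24.

24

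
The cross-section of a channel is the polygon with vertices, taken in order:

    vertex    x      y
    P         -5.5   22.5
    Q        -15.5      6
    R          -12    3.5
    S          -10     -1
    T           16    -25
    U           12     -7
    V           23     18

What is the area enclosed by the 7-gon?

Apply Gauss's area formula: 2A = Σ (x_i·y_{i+1} − x_{i+1}·y_i), indices taken mod 7.
Σ = (315.75) + (17.75) + (47) + (266) + (188) + (377) + (616.5) = 1828
Area = |Σ|/2 = 914.

914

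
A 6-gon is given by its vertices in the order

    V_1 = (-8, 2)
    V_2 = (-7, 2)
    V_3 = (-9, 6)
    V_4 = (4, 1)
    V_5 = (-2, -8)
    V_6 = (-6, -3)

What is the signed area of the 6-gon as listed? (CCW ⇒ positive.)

Σ = (-2) + (-24) + (-33) + (-30) + (-42) + (-36) = -167
Signed area = Σ/2 = -83.5 (negative ⇒ clockwise traversal).

-83.5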